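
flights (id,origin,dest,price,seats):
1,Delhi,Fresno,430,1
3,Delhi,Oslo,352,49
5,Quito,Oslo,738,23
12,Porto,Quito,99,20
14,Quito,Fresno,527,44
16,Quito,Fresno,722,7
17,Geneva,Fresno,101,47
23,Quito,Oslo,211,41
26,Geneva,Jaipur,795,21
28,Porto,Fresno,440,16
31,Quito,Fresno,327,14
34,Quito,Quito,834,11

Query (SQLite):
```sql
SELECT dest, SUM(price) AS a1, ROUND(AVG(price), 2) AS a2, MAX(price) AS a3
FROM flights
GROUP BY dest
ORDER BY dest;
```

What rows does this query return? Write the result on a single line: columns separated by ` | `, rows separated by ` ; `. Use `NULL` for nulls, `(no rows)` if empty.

Fresno | 2547 | 424.5 | 722 ; Jaipur | 795 | 795 | 795 ; Oslo | 1301 | 433.67 | 738 ; Quito | 933 | 466.5 | 834

Group flights by dest.
Per group compute: SUM(price), ROUND(AVG(price), 2), MAX(price).
  Fresno: ids {1, 14, 16, 17, 28, 31} → SUM(price)=2547, ROUND(AVG(price), 2)=424.5, MAX(price)=722
  Jaipur: ids {26} → SUM(price)=795, ROUND(AVG(price), 2)=795, MAX(price)=795
  Oslo: ids {3, 5, 23} → SUM(price)=1301, ROUND(AVG(price), 2)=433.67, MAX(price)=738
  Quito: ids {12, 34} → SUM(price)=933, ROUND(AVG(price), 2)=466.5, MAX(price)=834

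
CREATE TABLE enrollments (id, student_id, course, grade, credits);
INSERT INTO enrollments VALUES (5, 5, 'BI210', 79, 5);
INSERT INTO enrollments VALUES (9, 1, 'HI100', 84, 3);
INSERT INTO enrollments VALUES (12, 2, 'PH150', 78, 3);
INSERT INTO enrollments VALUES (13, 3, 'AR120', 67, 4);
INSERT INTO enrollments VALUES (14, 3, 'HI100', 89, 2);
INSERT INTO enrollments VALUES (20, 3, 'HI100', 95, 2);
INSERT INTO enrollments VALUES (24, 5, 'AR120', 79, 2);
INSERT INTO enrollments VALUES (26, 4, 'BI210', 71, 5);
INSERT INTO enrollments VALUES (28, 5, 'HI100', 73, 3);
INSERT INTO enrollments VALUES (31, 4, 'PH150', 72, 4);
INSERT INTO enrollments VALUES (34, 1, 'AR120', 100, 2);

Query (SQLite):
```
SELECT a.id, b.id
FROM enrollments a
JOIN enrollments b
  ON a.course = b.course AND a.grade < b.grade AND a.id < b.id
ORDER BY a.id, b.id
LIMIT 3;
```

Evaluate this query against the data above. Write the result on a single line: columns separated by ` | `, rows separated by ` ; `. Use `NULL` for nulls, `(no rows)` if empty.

9 | 14 ; 9 | 20 ; 13 | 24

Pairs (a,b) with same course, a.grade < b.grade, a.id < b.id.
course groups: AR120:{13,24,34} BI210:{5,26} HI100:{9,14,20,28} PH150:{12,31}
Ordered by (a.id, b.id); first 3.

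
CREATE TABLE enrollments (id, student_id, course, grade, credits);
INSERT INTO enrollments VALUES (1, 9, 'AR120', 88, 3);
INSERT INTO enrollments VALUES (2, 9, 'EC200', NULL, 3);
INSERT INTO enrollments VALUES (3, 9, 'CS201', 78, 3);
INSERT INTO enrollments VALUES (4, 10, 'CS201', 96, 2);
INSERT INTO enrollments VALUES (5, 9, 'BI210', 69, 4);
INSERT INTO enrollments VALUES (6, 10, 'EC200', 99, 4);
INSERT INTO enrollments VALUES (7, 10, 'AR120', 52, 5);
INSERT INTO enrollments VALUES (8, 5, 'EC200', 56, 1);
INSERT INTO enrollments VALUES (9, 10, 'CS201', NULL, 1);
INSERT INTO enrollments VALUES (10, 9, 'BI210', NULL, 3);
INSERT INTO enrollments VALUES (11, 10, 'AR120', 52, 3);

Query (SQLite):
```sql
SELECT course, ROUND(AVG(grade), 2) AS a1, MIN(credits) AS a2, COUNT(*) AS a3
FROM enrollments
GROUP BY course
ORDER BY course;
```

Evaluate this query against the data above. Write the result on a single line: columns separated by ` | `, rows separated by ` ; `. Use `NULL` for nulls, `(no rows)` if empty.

AR120 | 64 | 3 | 3 ; BI210 | 69 | 3 | 2 ; CS201 | 87 | 1 | 3 ; EC200 | 77.5 | 1 | 3

Group enrollments by course.
Per group compute: ROUND(AVG(grade), 2), MIN(credits), COUNT(*).
  AR120: ids {1, 7, 11} → ROUND(AVG(grade), 2)=64, MIN(credits)=3, COUNT(*)=3
  BI210: ids {5, 10} → ROUND(AVG(grade), 2)=69, MIN(credits)=3, COUNT(*)=2
  CS201: ids {3, 4, 9} → ROUND(AVG(grade), 2)=87, MIN(credits)=1, COUNT(*)=3
  EC200: ids {2, 6, 8} → ROUND(AVG(grade), 2)=77.5, MIN(credits)=1, COUNT(*)=3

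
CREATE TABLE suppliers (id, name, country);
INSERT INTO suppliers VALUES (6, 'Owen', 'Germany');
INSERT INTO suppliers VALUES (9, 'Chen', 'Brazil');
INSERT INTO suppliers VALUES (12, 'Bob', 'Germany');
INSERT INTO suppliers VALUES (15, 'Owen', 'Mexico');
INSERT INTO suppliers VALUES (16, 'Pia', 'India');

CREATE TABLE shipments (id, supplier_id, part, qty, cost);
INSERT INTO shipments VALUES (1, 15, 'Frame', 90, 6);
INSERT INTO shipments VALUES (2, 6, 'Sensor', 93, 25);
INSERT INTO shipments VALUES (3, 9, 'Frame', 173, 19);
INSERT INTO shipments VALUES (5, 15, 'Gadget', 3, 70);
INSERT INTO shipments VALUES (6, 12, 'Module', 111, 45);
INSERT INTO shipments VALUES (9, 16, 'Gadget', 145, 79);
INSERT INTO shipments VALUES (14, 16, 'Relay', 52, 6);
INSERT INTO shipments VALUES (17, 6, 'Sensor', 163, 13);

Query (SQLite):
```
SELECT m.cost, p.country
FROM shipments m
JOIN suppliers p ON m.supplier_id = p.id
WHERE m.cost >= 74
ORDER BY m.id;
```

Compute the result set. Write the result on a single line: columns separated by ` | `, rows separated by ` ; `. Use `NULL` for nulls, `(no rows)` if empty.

79 | India

Each shipments row matches the suppliers row where supplier_id = suppliers.id.
Then keep rows with m.cost >= 74.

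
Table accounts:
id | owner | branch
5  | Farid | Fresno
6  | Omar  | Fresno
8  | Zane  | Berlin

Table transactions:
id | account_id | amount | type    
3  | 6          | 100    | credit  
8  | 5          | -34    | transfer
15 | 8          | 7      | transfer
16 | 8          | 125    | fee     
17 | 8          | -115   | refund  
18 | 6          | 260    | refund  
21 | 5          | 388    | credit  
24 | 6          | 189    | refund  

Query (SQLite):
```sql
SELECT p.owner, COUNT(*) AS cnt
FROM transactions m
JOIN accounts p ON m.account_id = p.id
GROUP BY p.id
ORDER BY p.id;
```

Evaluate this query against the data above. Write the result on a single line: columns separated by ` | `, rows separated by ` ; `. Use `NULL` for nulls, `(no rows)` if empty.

Farid | 2 ; Omar | 3 ; Zane | 3

Join each transactions row to its accounts via account_id.
Group joined rows by accounts.id; compute COUNT(*) per group.
  5: ids {8, 21} → COUNT(*)=2
  6: ids {3, 18, 24} → COUNT(*)=3
  8: ids {15, 16, 17} → COUNT(*)=3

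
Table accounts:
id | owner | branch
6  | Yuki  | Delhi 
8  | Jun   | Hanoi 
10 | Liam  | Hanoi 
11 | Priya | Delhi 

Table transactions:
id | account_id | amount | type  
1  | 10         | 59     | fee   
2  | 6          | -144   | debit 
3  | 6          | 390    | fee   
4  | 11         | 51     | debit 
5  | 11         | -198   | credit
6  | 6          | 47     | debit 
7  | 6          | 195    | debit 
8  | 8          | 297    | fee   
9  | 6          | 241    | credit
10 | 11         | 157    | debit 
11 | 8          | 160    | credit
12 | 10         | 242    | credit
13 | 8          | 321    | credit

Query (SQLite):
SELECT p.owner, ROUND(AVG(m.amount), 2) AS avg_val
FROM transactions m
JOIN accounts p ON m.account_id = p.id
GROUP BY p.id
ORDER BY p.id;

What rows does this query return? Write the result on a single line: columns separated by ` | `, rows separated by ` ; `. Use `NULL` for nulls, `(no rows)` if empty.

Yuki | 145.8 ; Jun | 259.33 ; Liam | 150.5 ; Priya | 3.33

Join each transactions row to its accounts via account_id.
Group joined rows by accounts.id; compute ROUND(AVG(m.amount), 2) per group.
  6: ids {2, 3, 6, 7, 9} → ROUND(AVG(m.amount), 2)=145.8
  8: ids {8, 11, 13} → ROUND(AVG(m.amount), 2)=259.33
  10: ids {1, 12} → ROUND(AVG(m.amount), 2)=150.5
  11: ids {4, 5, 10} → ROUND(AVG(m.amount), 2)=3.33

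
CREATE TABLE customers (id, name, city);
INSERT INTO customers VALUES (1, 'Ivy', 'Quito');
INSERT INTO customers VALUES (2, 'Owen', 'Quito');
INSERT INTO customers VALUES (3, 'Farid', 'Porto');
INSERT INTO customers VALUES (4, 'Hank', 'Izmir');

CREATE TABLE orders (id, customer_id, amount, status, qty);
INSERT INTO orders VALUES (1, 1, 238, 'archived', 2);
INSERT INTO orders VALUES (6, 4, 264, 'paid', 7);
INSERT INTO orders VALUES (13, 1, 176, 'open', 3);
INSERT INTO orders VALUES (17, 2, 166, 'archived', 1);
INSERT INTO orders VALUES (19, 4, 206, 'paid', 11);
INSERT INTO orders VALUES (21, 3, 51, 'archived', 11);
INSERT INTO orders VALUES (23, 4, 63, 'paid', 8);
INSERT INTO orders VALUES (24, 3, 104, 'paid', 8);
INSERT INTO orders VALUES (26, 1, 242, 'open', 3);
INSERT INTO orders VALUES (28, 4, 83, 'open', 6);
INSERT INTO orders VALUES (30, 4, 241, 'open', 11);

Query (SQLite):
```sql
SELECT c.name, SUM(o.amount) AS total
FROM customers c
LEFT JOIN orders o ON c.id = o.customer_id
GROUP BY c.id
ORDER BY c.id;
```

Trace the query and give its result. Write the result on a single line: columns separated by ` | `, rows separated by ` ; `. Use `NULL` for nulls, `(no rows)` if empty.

Ivy | 656 ; Owen | 166 ; Farid | 155 ; Hank | 857

LEFT JOIN keeps every customers row; unmatched ones get NULL for orders columns.
Group by customers.id and compute SUM(o.amount). SUM over an all-NULL group is NULL.
  1: ids {1, 13, 26} → SUM(o.amount)=656
  2: ids {17} → SUM(o.amount)=166
  3: ids {21, 24} → SUM(o.amount)=155
  4: ids {6, 19, 23, 28, 30} → SUM(o.amount)=857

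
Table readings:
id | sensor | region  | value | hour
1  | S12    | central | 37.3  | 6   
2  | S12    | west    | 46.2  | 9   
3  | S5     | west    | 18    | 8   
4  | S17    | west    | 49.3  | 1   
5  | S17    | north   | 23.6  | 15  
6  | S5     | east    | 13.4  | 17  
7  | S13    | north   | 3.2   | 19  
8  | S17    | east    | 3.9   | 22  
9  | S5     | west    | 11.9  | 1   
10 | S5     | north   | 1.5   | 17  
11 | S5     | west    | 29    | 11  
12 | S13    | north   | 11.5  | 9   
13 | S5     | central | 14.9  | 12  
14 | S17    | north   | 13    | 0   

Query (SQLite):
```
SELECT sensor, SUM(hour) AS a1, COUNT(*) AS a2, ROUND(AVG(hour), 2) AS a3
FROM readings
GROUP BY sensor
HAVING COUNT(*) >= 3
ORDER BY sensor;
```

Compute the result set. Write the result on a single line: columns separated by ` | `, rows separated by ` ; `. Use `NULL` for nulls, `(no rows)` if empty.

S17 | 38 | 4 | 9.5 ; S5 | 66 | 6 | 11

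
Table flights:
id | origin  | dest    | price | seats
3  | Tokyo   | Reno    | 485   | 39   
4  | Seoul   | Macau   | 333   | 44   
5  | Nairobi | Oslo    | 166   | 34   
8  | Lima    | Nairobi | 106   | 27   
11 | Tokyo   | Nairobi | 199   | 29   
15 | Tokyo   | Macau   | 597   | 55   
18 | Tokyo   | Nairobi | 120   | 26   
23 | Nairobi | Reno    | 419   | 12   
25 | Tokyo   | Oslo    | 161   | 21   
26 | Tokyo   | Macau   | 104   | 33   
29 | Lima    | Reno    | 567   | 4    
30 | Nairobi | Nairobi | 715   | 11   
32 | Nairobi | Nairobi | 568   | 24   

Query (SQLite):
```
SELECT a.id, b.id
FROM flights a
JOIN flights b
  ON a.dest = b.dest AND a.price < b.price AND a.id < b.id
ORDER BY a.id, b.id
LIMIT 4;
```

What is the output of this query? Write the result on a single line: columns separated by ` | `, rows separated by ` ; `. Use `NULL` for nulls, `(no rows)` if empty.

3 | 29 ; 4 | 15 ; 8 | 11 ; 8 | 18

Pairs (a,b) with same dest, a.price < b.price, a.id < b.id.
dest groups: Macau:{4,15,26} Nairobi:{8,11,18,30,32} Oslo:{5,25} Reno:{3,23,29}
Ordered by (a.id, b.id); first 4.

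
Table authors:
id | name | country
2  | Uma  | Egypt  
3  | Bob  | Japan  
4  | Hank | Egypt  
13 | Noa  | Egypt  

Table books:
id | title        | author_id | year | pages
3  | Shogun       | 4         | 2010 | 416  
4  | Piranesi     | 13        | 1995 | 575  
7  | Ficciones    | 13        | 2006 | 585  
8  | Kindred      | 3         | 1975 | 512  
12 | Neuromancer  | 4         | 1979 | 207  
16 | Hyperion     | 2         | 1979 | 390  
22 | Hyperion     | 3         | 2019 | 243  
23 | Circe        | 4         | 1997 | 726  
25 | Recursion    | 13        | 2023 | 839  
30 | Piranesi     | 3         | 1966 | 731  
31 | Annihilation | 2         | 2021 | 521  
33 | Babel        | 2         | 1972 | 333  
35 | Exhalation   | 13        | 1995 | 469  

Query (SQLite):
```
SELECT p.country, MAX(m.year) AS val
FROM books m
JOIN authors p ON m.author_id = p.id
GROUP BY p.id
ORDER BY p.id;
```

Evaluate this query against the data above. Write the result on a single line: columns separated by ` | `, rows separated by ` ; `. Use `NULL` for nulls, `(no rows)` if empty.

Egypt | 2021 ; Japan | 2019 ; Egypt | 2010 ; Egypt | 2023

Join each books row to its authors via author_id.
Group joined rows by authors.id; compute MAX(m.year) per group.
  2: ids {16, 31, 33} → MAX(m.year)=2021
  3: ids {8, 22, 30} → MAX(m.year)=2019
  4: ids {3, 12, 23} → MAX(m.year)=2010
  13: ids {4, 7, 25, 35} → MAX(m.year)=2023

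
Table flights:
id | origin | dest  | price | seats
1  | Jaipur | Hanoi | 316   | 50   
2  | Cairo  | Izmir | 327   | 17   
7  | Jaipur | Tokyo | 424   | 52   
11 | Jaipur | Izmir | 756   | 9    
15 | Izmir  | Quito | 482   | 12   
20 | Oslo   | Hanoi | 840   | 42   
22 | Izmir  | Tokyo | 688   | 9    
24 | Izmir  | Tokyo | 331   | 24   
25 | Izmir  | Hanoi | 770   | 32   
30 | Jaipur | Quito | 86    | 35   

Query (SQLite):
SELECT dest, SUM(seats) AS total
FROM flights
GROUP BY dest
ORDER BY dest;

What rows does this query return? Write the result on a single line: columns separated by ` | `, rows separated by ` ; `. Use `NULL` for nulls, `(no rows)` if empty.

Hanoi | 124 ; Izmir | 26 ; Quito | 47 ; Tokyo | 85

Partition flights by dest; compute SUM(seats) within each group.
  Hanoi: ids {1, 20, 25} → SUM(seats)=124
  Izmir: ids {2, 11} → SUM(seats)=26
  Quito: ids {15, 30} → SUM(seats)=47
  Tokyo: ids {7, 22, 24} → SUM(seats)=85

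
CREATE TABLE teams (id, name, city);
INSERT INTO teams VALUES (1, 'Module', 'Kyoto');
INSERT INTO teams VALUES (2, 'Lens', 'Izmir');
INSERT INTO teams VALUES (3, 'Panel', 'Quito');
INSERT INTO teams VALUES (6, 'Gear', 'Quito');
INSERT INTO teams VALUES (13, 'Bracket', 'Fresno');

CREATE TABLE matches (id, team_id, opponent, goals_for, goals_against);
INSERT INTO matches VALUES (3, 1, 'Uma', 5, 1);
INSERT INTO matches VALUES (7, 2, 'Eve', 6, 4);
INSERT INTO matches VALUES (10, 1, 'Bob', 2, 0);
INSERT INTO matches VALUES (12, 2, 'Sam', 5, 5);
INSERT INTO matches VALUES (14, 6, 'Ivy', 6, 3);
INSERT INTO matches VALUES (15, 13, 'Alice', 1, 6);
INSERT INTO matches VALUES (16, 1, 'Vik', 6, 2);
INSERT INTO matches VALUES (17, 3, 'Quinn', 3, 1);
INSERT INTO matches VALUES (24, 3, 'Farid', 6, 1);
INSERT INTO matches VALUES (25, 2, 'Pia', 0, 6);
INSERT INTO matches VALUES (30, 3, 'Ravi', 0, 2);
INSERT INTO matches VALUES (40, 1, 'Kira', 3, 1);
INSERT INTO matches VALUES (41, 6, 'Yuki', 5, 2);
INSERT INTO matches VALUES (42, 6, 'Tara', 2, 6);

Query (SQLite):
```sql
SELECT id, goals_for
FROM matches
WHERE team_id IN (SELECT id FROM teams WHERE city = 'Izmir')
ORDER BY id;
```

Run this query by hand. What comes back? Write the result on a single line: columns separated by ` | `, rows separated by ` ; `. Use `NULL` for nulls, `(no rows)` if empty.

Inner query: teams.id where city = 'Izmir'.
Outer: keep matches rows whose team_id is in that set.
Inner query → {2}

7 | 6 ; 12 | 5 ; 25 | 0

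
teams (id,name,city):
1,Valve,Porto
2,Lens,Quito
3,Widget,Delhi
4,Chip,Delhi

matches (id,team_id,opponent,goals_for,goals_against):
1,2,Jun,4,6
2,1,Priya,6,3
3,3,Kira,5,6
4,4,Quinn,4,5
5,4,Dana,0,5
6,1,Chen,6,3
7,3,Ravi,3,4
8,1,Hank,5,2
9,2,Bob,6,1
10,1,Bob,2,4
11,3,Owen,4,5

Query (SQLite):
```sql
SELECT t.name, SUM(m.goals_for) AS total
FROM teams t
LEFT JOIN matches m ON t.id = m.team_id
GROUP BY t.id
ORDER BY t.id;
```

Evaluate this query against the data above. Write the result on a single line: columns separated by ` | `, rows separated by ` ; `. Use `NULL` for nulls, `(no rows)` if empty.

Valve | 19 ; Lens | 10 ; Widget | 12 ; Chip | 4

LEFT JOIN keeps every teams row; unmatched ones get NULL for matches columns.
Group by teams.id and compute SUM(m.goals_for). SUM over an all-NULL group is NULL.
  1: ids {2, 6, 8, 10} → SUM(m.goals_for)=19
  2: ids {1, 9} → SUM(m.goals_for)=10
  3: ids {3, 7, 11} → SUM(m.goals_for)=12
  4: ids {4, 5} → SUM(m.goals_for)=4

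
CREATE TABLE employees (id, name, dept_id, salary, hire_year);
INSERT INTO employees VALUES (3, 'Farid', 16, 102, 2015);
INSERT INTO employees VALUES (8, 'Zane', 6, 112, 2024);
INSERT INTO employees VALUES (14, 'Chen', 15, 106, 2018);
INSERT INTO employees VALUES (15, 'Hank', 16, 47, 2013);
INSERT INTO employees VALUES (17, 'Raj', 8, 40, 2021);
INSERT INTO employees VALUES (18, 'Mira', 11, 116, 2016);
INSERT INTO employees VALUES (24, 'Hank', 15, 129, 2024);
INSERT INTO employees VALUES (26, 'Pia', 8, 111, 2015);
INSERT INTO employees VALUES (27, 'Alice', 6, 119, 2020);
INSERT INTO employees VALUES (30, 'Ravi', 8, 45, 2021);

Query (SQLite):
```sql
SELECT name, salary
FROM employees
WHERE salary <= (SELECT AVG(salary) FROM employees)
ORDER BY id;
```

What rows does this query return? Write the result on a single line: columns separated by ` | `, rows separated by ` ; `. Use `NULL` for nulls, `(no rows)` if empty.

Hank | 47 ; Raj | 40 ; Ravi | 45

Scalar subquery: AVG(salary) over all employees rows = 92.7.
Keep rows where salary <= that value.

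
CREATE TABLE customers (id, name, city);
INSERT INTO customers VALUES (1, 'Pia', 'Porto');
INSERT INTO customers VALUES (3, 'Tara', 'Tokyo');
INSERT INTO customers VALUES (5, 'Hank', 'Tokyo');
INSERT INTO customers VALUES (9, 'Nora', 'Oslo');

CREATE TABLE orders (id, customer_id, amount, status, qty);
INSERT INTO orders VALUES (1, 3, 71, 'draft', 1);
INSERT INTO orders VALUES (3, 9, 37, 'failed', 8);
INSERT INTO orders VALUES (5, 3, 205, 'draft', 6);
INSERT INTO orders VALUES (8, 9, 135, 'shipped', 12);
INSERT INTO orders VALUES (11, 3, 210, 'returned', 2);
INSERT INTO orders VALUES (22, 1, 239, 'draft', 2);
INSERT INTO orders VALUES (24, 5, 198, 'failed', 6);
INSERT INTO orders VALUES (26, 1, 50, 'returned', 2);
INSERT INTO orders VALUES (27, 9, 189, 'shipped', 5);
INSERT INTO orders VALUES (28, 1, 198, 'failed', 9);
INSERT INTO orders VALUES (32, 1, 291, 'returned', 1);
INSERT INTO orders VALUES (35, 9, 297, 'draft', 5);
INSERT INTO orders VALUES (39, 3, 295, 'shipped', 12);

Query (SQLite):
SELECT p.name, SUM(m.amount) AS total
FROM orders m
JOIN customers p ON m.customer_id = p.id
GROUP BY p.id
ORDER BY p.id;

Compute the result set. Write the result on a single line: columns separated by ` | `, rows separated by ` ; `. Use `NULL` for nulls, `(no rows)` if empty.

Pia | 778 ; Tara | 781 ; Hank | 198 ; Nora | 658

Join each orders row to its customers via customer_id.
Group joined rows by customers.id; compute SUM(m.amount) per group.
  1: ids {22, 26, 28, 32} → SUM(m.amount)=778
  3: ids {1, 5, 11, 39} → SUM(m.amount)=781
  5: ids {24} → SUM(m.amount)=198
  9: ids {3, 8, 27, 35} → SUM(m.amount)=658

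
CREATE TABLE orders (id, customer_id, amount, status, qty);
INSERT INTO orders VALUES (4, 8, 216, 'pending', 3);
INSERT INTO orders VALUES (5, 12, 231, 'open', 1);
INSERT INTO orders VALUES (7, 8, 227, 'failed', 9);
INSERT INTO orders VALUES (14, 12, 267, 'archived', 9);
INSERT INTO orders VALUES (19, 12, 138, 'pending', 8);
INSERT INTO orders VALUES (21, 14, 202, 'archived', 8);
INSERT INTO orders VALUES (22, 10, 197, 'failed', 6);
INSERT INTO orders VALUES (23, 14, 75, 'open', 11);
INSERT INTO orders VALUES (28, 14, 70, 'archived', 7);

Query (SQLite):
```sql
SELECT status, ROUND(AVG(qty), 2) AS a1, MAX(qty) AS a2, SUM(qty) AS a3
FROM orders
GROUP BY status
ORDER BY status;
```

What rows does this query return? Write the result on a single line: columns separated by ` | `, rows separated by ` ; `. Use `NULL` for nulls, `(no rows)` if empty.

archived | 8 | 9 | 24 ; failed | 7.5 | 9 | 15 ; open | 6 | 11 | 12 ; pending | 5.5 | 8 | 11

Group orders by status.
Per group compute: ROUND(AVG(qty), 2), MAX(qty), SUM(qty).
  archived: ids {14, 21, 28} → ROUND(AVG(qty), 2)=8, MAX(qty)=9, SUM(qty)=24
  failed: ids {7, 22} → ROUND(AVG(qty), 2)=7.5, MAX(qty)=9, SUM(qty)=15
  open: ids {5, 23} → ROUND(AVG(qty), 2)=6, MAX(qty)=11, SUM(qty)=12
  pending: ids {4, 19} → ROUND(AVG(qty), 2)=5.5, MAX(qty)=8, SUM(qty)=11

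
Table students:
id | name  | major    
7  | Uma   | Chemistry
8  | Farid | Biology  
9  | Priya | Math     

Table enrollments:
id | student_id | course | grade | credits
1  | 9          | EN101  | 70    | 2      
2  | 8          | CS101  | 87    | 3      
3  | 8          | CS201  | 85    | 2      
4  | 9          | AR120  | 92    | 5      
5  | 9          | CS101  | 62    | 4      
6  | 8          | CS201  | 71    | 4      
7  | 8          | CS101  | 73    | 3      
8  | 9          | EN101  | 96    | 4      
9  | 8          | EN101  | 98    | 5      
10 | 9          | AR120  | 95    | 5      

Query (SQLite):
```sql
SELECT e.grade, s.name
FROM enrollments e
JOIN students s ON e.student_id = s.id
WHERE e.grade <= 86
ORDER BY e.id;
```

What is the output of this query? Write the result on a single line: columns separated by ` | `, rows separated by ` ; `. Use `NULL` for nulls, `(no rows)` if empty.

70 | Priya ; 85 | Farid ; 62 | Priya ; 71 | Farid ; 73 | Farid

Each enrollments row matches the students row where student_id = students.id.
Then keep rows with e.grade <= 86.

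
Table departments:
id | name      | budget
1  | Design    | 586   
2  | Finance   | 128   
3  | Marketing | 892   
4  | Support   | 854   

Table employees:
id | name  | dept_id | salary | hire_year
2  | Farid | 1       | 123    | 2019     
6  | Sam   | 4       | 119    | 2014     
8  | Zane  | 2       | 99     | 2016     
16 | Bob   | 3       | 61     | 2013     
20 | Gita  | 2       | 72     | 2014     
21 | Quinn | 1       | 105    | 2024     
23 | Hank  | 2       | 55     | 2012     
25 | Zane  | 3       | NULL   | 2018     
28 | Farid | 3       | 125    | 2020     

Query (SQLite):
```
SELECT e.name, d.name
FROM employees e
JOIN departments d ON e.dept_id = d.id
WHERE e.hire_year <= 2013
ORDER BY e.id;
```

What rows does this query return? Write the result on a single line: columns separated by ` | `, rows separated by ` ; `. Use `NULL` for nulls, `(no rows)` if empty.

Bob | Marketing ; Hank | Finance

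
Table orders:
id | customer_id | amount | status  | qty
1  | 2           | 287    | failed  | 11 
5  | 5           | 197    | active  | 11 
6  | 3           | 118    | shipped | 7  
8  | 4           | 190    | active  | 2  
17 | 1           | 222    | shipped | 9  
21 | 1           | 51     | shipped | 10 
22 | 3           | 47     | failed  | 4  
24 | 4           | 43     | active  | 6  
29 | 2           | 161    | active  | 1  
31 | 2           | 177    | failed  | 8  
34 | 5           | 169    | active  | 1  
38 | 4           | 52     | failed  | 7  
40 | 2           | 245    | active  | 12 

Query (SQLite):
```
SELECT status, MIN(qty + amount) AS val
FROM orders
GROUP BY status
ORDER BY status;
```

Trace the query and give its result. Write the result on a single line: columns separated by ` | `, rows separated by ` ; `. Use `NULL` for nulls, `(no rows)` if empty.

For each row compute qty + amount.
Group by status; take MIN of the expression per group.
  active: ids {5, 8, 24, 29, 34, 40} → MIN(qty + amount)=49
  failed: ids {1, 22, 31, 38} → MIN(qty + amount)=51
  shipped: ids {6, 17, 21} → MIN(qty + amount)=61

active | 49 ; failed | 51 ; shipped | 61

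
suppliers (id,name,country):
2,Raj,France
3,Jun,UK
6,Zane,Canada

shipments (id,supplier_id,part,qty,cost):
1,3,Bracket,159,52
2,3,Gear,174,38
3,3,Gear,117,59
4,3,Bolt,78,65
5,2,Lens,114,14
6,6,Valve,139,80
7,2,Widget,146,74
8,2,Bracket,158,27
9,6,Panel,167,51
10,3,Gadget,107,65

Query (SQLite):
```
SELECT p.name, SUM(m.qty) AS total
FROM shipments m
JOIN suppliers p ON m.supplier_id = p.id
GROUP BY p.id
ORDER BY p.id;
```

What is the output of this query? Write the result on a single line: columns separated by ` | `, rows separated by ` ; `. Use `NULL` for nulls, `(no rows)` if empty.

Raj | 418 ; Jun | 635 ; Zane | 306

Join each shipments row to its suppliers via supplier_id.
Group joined rows by suppliers.id; compute SUM(m.qty) per group.
  2: ids {5, 7, 8} → SUM(m.qty)=418
  3: ids {1, 2, 3, 4, 10} → SUM(m.qty)=635
  6: ids {6, 9} → SUM(m.qty)=306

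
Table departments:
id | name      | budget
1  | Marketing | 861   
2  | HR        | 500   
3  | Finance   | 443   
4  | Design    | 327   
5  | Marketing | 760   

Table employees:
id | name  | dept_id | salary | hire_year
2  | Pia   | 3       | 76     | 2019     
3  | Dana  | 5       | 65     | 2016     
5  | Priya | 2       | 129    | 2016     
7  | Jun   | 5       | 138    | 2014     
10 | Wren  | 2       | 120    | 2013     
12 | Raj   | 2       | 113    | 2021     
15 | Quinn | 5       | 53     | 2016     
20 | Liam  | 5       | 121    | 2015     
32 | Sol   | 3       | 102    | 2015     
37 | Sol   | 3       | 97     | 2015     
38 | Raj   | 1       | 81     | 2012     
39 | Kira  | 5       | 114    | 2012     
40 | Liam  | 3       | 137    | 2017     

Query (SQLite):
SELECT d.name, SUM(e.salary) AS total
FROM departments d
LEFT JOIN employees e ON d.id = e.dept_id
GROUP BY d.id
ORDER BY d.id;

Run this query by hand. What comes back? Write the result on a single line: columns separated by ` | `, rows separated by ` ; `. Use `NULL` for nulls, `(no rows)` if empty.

LEFT JOIN keeps every departments row; unmatched ones get NULL for employees columns.
Group by departments.id and compute SUM(e.salary). SUM over an all-NULL group is NULL.
  1: ids {38} → SUM(e.salary)=81
  2: ids {5, 10, 12} → SUM(e.salary)=362
  3: ids {2, 32, 37, 40} → SUM(e.salary)=412
  4: ids {—} → SUM(e.salary)=NULL
  5: ids {3, 7, 15, 20, 39} → SUM(e.salary)=491

Marketing | 81 ; HR | 362 ; Finance | 412 ; Design | NULL ; Marketing | 491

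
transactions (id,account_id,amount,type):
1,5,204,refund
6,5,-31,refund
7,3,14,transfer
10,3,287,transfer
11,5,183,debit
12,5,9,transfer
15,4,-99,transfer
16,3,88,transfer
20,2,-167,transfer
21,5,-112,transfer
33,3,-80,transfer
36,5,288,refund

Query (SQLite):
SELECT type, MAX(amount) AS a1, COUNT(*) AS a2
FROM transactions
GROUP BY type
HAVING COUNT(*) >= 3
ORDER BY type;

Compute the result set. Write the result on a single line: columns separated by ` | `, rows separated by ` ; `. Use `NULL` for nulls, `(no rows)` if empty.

Group transactions by type.
Per group compute: MAX(amount), COUNT(*).
HAVING: drop groups with fewer than 3 rows.
  debit: ids {11} → MAX(amount)=183, COUNT(*)=1
  refund: ids {1, 6, 36} → MAX(amount)=288, COUNT(*)=3
  transfer: ids {7, 10, 12, 15, 16, 20, 21, 33} → MAX(amount)=287, COUNT(*)=8

refund | 288 | 3 ; transfer | 287 | 8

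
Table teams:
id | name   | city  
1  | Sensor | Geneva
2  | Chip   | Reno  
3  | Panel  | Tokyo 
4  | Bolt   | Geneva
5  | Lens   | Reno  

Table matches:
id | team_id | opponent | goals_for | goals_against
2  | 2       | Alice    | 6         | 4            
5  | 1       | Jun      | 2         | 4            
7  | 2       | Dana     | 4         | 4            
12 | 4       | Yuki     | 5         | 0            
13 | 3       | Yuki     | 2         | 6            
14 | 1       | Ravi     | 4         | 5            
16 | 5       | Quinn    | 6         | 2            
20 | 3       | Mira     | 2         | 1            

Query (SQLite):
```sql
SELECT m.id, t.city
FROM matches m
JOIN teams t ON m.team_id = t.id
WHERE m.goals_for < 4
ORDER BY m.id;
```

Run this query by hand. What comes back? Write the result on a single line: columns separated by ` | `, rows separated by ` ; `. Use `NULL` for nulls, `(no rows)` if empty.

5 | Geneva ; 13 | Tokyo ; 20 | Tokyo

Each matches row matches the teams row where team_id = teams.id.
Then keep rows with m.goals_for < 4.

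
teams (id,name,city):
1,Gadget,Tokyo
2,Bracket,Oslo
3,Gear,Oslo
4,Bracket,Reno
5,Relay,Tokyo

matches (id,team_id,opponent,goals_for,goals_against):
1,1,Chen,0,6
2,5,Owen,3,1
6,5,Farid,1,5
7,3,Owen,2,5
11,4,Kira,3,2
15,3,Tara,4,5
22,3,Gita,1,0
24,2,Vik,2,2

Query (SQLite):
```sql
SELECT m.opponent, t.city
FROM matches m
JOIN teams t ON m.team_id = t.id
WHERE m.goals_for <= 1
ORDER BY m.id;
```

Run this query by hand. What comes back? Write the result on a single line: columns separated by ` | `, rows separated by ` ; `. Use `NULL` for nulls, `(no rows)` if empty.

Each matches row matches the teams row where team_id = teams.id.
Then keep rows with m.goals_for <= 1.

Chen | Tokyo ; Farid | Tokyo ; Gita | Oslo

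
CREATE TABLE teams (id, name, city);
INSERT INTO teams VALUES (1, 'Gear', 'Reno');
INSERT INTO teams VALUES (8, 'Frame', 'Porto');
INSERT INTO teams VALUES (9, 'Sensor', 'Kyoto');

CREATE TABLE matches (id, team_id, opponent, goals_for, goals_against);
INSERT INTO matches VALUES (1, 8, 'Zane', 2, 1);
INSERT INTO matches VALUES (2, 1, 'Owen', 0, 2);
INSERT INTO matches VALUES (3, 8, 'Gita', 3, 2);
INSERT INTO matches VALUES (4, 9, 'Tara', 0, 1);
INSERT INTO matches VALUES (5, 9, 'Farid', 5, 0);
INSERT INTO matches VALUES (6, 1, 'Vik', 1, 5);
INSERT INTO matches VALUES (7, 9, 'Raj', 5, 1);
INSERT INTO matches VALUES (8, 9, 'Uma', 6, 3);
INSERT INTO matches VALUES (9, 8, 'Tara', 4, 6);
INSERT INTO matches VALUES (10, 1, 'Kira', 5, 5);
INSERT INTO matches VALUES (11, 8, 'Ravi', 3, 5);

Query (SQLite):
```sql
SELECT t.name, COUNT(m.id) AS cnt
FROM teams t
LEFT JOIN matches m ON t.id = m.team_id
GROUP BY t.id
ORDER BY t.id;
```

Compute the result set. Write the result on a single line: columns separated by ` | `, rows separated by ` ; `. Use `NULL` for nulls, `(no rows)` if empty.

LEFT JOIN keeps every teams row; unmatched ones get NULL for matches columns.
Group by teams.id and compute COUNT(m.id). COUNT(col) of an all-NULL group is 0.
  1: ids {2, 6, 10} → COUNT(m.id)=3
  8: ids {1, 3, 9, 11} → COUNT(m.id)=4
  9: ids {4, 5, 7, 8} → COUNT(m.id)=4

Gear | 3 ; Frame | 4 ; Sensor | 4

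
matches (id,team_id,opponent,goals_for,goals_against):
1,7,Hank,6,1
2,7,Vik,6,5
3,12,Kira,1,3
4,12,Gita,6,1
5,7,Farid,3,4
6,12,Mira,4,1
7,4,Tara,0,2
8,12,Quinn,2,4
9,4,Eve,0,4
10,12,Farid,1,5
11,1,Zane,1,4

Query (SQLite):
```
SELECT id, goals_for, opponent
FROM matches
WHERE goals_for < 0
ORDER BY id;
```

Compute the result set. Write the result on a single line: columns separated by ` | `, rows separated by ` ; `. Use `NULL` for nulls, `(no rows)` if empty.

goals_for < 0: ids { }

(no rows)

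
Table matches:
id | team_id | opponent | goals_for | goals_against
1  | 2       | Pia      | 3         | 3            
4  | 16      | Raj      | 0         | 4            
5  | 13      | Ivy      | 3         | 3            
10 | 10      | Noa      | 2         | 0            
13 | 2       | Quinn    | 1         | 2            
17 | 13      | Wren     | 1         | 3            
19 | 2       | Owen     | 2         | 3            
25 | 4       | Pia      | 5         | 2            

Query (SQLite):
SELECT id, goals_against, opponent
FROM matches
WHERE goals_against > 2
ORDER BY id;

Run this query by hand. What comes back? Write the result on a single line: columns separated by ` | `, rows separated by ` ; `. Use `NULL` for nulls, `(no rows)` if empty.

1 | 3 | Pia ; 4 | 4 | Raj ; 5 | 3 | Ivy ; 17 | 3 | Wren ; 19 | 3 | Owen

goals_against > 2: ids {1, 4, 5, 17, 19}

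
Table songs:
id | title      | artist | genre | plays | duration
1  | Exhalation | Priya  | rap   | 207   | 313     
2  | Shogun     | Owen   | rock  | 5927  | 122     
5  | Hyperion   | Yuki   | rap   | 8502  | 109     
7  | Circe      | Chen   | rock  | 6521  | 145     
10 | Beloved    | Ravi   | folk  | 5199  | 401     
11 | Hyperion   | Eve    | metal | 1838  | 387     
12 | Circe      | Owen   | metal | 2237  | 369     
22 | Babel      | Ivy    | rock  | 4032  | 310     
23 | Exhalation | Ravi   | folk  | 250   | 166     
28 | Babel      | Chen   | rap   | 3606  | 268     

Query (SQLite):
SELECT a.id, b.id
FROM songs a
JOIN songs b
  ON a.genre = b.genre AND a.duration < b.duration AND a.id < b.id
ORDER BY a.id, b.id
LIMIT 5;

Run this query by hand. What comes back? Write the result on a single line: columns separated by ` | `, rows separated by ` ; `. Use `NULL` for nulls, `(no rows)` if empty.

2 | 7 ; 2 | 22 ; 5 | 28 ; 7 | 22

Pairs (a,b) with same genre, a.duration < b.duration, a.id < b.id.
genre groups: folk:{10,23} metal:{11,12} rap:{1,5,28} rock:{2,7,22}
Ordered by (a.id, b.id); first 5.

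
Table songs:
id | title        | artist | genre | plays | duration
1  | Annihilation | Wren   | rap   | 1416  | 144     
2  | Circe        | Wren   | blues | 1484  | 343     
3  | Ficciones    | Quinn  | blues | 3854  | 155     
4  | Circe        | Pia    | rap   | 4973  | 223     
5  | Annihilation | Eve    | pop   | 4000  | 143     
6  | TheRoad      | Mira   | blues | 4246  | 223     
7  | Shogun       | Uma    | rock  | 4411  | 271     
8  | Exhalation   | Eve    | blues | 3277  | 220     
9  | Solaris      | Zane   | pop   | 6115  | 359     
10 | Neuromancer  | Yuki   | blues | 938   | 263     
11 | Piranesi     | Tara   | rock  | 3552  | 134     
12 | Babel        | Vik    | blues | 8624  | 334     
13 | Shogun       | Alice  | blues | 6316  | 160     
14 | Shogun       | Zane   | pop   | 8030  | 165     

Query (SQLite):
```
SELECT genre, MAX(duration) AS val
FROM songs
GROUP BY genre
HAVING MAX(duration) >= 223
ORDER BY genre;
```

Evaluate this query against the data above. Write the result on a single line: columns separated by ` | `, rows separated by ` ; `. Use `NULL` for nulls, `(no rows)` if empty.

blues | 343 ; pop | 359 ; rap | 223 ; rock | 271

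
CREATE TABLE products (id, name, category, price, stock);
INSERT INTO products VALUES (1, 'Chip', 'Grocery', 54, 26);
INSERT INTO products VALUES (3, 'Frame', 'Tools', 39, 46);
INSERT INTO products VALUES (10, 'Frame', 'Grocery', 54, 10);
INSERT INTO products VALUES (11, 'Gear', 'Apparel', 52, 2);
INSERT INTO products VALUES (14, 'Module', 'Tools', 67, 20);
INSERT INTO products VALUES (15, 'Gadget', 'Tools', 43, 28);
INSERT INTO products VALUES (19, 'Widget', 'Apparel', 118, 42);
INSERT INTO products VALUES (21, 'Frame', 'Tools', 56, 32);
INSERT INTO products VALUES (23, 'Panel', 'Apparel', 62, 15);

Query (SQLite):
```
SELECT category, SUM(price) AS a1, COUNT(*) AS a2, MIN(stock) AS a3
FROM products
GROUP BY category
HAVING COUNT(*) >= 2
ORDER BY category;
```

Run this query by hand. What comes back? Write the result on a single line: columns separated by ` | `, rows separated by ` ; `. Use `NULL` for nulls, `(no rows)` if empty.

Apparel | 232 | 3 | 2 ; Grocery | 108 | 2 | 10 ; Tools | 205 | 4 | 20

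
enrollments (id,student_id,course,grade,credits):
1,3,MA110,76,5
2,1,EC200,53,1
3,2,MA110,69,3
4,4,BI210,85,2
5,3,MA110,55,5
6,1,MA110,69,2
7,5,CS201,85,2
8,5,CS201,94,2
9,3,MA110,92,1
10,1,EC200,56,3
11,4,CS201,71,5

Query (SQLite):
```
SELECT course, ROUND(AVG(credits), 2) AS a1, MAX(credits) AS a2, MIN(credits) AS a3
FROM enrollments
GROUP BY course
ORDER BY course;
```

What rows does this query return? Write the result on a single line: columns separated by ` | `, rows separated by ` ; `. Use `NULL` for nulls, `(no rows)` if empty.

BI210 | 2 | 2 | 2 ; CS201 | 3 | 5 | 2 ; EC200 | 2 | 3 | 1 ; MA110 | 3.2 | 5 | 1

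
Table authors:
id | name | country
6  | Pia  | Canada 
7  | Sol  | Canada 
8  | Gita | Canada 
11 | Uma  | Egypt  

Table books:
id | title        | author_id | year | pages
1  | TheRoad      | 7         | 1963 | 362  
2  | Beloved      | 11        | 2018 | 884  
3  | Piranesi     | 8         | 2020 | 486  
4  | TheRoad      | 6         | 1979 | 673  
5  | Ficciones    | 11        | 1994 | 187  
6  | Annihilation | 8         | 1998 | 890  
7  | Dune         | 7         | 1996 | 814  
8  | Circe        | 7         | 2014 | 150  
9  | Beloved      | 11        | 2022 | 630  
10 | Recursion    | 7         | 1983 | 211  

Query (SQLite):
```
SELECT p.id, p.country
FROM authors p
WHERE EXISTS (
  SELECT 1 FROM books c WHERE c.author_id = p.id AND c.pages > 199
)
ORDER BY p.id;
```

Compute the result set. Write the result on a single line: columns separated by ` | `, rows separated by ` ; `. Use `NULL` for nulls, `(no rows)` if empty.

6 | Canada ; 7 | Canada ; 8 | Canada ; 11 | Egypt

For each authors row, check whether any books with matching author_id has pages > 199.
Keep rows where that is true.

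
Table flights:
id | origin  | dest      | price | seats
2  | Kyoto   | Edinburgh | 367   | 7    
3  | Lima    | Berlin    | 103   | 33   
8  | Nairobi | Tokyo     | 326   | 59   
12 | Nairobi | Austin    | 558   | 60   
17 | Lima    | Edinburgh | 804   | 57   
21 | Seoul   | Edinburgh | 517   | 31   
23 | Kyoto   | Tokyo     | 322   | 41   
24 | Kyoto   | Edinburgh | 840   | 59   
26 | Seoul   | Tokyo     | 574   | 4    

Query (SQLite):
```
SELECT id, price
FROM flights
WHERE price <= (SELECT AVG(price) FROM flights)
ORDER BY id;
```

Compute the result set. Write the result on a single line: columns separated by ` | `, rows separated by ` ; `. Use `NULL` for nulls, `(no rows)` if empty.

2 | 367 ; 3 | 103 ; 8 | 326 ; 23 | 322

Scalar subquery: AVG(price) over all flights rows = 490.111111 (≈; comparison uses full precision).
Keep rows where price <= that value.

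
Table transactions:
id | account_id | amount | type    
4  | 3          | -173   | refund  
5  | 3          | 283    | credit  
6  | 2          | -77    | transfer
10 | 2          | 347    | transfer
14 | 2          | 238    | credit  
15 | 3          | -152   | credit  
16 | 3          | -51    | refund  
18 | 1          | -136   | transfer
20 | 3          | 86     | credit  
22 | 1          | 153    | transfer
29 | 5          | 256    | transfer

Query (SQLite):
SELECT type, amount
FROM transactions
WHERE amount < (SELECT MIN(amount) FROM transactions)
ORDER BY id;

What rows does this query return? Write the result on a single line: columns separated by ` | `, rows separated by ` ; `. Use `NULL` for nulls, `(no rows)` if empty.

(no rows)

Scalar subquery: MIN(amount) over all transactions rows = -173.
Keep rows where amount < that value.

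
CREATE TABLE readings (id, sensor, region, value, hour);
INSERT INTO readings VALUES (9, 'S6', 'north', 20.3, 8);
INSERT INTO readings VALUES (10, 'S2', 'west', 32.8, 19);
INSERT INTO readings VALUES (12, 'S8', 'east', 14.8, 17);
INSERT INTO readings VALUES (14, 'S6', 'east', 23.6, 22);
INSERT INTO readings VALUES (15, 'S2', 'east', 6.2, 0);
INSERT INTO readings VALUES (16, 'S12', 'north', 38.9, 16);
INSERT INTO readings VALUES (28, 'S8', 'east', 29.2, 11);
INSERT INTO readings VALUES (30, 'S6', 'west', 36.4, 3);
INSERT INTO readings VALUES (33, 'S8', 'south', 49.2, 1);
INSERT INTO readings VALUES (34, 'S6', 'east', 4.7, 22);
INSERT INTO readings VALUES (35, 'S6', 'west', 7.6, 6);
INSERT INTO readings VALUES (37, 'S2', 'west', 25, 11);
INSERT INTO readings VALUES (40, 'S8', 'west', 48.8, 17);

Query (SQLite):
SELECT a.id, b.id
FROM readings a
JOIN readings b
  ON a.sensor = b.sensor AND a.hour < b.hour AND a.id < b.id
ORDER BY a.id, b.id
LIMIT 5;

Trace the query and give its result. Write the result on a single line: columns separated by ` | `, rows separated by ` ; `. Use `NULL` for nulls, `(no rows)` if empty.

9 | 14 ; 9 | 34 ; 15 | 37 ; 28 | 40 ; 30 | 34

Pairs (a,b) with same sensor, a.hour < b.hour, a.id < b.id.
sensor groups: S12:{16} S2:{10,15,37} S6:{9,14,30,34,35} S8:{12,28,33,40}
Ordered by (a.id, b.id); first 5.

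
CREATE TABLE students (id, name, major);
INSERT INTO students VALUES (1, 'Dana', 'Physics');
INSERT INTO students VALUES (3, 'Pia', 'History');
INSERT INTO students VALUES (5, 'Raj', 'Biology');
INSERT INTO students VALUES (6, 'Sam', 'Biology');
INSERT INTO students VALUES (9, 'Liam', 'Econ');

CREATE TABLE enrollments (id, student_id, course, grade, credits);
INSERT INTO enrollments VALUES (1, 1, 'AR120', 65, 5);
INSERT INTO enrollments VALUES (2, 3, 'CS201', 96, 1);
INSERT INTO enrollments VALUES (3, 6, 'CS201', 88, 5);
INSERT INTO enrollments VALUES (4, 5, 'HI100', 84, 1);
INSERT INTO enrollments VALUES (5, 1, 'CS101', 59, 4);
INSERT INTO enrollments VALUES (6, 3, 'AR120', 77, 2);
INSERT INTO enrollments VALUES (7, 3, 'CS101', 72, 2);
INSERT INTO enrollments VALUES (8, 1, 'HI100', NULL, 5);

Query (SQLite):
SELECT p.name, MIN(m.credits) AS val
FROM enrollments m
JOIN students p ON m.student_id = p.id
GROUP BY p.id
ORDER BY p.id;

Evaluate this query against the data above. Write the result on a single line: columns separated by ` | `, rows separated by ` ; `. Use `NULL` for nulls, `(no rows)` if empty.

Dana | 4 ; Pia | 1 ; Raj | 1 ; Sam | 5

Join each enrollments row to its students via student_id.
Group joined rows by students.id; compute MIN(m.credits) per group.
  1: ids {1, 5, 8} → MIN(m.credits)=4
  3: ids {2, 6, 7} → MIN(m.credits)=1
  5: ids {4} → MIN(m.credits)=1
  6: ids {3} → MIN(m.credits)=5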